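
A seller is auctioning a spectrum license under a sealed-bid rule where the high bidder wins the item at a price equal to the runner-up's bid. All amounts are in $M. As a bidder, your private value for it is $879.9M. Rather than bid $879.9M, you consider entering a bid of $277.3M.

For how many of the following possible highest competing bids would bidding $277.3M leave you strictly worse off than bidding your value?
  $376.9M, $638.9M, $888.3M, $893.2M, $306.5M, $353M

4

The deviation hurts exactly when the highest competing bid lies strictly between $277.3M and $879.9M — underbidding then forfeits a profitable win.
$376.9M: inside the interval → strictly worse (loss $503M).
$638.9M: inside the interval → strictly worse (loss $241M).
$888.3M: above both → same outcome either way.
$893.2M: above both → same outcome either way.
$306.5M: inside the interval → strictly worse (loss $573.4M).
$353M: inside the interval → strictly worse (loss $526.9M).
Count: 4.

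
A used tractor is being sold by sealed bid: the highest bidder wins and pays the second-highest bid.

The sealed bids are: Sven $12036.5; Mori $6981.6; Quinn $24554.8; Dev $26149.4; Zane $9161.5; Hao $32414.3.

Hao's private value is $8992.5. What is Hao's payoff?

Highest bid: Hao at $32414.3, so Hao wins.
Second-highest bid: Dev at $26149.4 — that is the price the winner pays.
Hao's payoff = value − price = $8992.5 − $26149.4 = −$17156.9.

−$17156.9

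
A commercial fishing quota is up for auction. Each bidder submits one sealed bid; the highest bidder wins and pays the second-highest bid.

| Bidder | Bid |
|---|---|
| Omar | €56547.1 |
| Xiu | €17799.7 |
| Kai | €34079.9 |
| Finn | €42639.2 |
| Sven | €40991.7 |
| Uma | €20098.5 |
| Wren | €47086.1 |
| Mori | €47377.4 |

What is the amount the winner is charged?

Highest bid: Omar at €56547.1, so Omar wins.
Second-highest bid: Mori at €47377.4 — that is the price the winner pays.

€47377.4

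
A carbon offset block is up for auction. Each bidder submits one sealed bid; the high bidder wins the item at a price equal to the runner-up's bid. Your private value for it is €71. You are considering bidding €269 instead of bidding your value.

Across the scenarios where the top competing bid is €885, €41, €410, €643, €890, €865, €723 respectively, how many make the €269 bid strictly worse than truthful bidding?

0

The deviation hurts exactly when the highest competing bid lies strictly between €71 and €269 — overbidding then wins at a price above your value.
€885: above both → same outcome either way.
€41: below both → same outcome either way.
€410: above both → same outcome either way.
€643: above both → same outcome either way.
€890: above both → same outcome either way.
€865: above both → same outcome either way.
€723: above both → same outcome either way.
Count: 0.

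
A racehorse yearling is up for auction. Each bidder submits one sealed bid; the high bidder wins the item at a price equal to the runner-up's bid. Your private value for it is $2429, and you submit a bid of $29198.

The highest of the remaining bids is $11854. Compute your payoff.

−$9425

Your bid $29198 exceeds the highest competing bid $11854, so you win.
In a second-price auction the winner pays the second-highest bid, $11854.
Payoff = value − price = $2429 − $11854 = −$9425.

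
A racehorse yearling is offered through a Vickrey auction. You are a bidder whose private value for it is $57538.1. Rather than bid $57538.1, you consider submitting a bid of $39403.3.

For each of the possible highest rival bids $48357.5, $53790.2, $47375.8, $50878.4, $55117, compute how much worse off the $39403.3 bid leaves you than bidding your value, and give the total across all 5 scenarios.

The deviation costs you only when the competing bid falls strictly between $39403.3 and $57538.1; elsewhere both bids give the same outcome.
$48357.5: truthful payoff $9180.6, deviation payoff $0 → loss $9180.6.
$53790.2: truthful payoff $3747.9, deviation payoff $0 → loss $3747.9.
$47375.8: truthful payoff $10162.3, deviation payoff $0 → loss $10162.3.
$50878.4: truthful payoff $6659.7, deviation payoff $0 → loss $6659.7.
$55117: truthful payoff $2421.1, deviation payoff $0 → loss $2421.1.
Total loss = $9180.6 + $3747.9 + $10162.3 + $6659.7 + $2421.1 = $32171.6.

$32171.6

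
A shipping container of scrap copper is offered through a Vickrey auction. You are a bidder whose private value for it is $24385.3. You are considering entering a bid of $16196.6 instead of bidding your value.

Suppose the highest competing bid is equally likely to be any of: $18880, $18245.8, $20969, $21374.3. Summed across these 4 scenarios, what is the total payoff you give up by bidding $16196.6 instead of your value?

$18072.1

The deviation costs you only when the competing bid falls strictly between $16196.6 and $24385.3; elsewhere both bids give the same outcome.
$18880: truthful payoff $5505.3, deviation payoff $0 → loss $5505.3.
$18245.8: truthful payoff $6139.5, deviation payoff $0 → loss $6139.5.
$20969: truthful payoff $3416.3, deviation payoff $0 → loss $3416.3.
$21374.3: truthful payoff $3011, deviation payoff $0 → loss $3011.
Total loss = $5505.3 + $6139.5 + $3416.3 + $3011 = $18072.1.
Truthful bidding weakly dominates here: raising your bid can only win items priced above your value, and lowering it can only forfeit items priced below.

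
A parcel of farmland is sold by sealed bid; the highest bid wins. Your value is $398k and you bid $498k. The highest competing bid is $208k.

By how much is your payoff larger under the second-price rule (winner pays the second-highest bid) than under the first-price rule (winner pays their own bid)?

$290k

You have the highest bid, so you win under either rule.
Second-price: pay $208k → payoff $190k.
First-price: pay your own bid $498k → payoff −$100k.
Difference = $190k − (−$100k) = $290k.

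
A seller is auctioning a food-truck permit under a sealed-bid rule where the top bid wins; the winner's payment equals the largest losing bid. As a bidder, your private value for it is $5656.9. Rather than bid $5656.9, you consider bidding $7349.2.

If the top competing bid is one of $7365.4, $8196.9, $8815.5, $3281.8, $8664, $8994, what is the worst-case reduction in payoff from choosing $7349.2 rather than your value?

$0

$7365.4: same outcome either way → loss $0.
$8196.9: same outcome either way → loss $0.
$8815.5: same outcome either way → loss $0.
$3281.8: same outcome either way → loss $0.
$8664: same outcome either way → loss $0.
$8994: same outcome either way → loss $0.
Maximum loss: $0.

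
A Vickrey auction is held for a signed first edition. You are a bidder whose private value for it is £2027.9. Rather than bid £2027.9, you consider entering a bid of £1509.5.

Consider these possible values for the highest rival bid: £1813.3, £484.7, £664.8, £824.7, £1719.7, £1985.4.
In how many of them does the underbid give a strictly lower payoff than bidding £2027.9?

The deviation hurts exactly when the highest competing bid lies strictly between £1509.5 and £2027.9 — underbidding then forfeits a profitable win.
£1813.3: inside the interval → strictly worse (loss £214.6).
£484.7: below both → same outcome either way.
£664.8: below both → same outcome either way.
£824.7: below both → same outcome either way.
£1719.7: inside the interval → strictly worse (loss £308.2).
£1985.4: inside the interval → strictly worse (loss £42.5).
Count: 3.

3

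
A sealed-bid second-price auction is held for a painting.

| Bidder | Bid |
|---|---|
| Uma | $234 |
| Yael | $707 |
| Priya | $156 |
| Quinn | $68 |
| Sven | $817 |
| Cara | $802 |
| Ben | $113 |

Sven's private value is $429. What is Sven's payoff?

Highest bid: Sven at $817, so Sven wins.
Second-highest bid: Cara at $802 — that is the price the winner pays.
Sven's payoff = value − price = $429 − $802 = −$373.

−$373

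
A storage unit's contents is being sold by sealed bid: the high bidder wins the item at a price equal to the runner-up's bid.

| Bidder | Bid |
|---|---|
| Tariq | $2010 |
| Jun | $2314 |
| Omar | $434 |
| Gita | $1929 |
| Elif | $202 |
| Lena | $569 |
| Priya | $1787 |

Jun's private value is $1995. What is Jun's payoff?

−$15

Highest bid: Jun at $2314, so Jun wins.
Second-highest bid: Tariq at $2010 — that is the price the winner pays.
Jun's payoff = value − price = $1995 − $2010 = −$15.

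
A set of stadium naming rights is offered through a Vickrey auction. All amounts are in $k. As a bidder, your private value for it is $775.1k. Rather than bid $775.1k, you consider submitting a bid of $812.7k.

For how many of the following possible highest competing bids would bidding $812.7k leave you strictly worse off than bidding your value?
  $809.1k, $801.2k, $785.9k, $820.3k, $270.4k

3

The deviation hurts exactly when the highest competing bid lies strictly between $775.1k and $812.7k — overbidding then wins at a price above your value.
$809.1k: inside the interval → strictly worse (loss $34k).
$801.2k: inside the interval → strictly worse (loss $26.1k).
$785.9k: inside the interval → strictly worse (loss $10.8k).
$820.3k: above both → same outcome either way.
$270.4k: below both → same outcome either way.
Count: 3.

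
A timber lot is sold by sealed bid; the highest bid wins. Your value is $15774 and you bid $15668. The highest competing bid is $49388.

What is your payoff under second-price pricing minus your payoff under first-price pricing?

Your bid $15668 is below $49388, so you lose under either rule.
Payoff is $0 in both cases; difference = $0.

$0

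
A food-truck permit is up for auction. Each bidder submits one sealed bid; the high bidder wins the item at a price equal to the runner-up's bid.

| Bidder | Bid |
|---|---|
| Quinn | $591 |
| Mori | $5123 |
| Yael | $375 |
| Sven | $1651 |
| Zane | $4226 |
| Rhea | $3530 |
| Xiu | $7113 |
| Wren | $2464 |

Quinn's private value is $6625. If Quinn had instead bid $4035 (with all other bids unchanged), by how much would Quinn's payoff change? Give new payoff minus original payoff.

The highest bid among the other bidders is $7113; Quinn's bid doesn't change that.
Original bid $591: Quinn is not highest (top rival bid is $7113); payoff $0.
Alternative bid $4035: Quinn is not highest (top rival bid is $7113); payoff $0.
Change in payoff = $0 − ($0) = $0.

$0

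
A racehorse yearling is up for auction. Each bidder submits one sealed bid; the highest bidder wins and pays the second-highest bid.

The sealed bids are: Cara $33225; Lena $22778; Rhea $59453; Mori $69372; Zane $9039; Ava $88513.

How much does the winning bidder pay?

Highest bid: Ava at $88513, so Ava wins.
Second-highest bid: Mori at $69372 — that is the price the winner pays.

$69372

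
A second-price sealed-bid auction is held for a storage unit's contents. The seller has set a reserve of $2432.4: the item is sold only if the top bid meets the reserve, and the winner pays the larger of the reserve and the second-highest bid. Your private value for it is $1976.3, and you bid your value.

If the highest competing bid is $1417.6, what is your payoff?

Your bid $1976.3 is the highest bid but falls below the reserve $2432.4, so the item goes unsold. Payoff $0.

$0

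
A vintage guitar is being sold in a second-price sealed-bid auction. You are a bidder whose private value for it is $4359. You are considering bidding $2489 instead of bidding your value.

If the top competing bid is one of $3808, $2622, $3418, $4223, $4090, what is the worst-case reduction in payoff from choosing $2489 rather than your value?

$1737

$3808: truthful gives $551, deviation gives $0 → loss $551.
$2622: truthful gives $1737, deviation gives $0 → loss $1737.
$3418: truthful gives $941, deviation gives $0 → loss $941.
$4223: truthful gives $136, deviation gives $0 → loss $136.
$4090: truthful gives $269, deviation gives $0 → loss $269.
Maximum loss: $1737.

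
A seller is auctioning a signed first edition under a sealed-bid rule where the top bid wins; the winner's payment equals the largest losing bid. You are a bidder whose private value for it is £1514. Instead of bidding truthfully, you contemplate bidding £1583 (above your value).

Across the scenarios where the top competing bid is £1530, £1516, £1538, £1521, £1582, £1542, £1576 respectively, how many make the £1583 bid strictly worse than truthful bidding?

The deviation hurts exactly when the highest competing bid lies strictly between £1514 and £1583 — overbidding then wins at a price above your value.
£1530: inside the interval → strictly worse (loss £16).
£1516: inside the interval → strictly worse (loss £2).
£1538: inside the interval → strictly worse (loss £24).
£1521: inside the interval → strictly worse (loss £7).
£1582: inside the interval → strictly worse (loss £68).
£1542: inside the interval → strictly worse (loss £28).
£1576: inside the interval → strictly worse (loss £62).
Count: 7.

7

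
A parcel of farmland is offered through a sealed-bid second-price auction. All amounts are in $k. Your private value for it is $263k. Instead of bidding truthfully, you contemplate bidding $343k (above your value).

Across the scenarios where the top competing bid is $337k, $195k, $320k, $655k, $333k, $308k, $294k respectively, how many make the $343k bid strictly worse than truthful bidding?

The deviation hurts exactly when the highest competing bid lies strictly between $263k and $343k — overbidding then wins at a price above your value.
$337k: inside the interval → strictly worse (loss $74k).
$195k: below both → same outcome either way.
$320k: inside the interval → strictly worse (loss $57k).
$655k: above both → same outcome either way.
$333k: inside the interval → strictly worse (loss $70k).
$308k: inside the interval → strictly worse (loss $45k).
$294k: inside the interval → strictly worse (loss $31k).
Count: 5.

5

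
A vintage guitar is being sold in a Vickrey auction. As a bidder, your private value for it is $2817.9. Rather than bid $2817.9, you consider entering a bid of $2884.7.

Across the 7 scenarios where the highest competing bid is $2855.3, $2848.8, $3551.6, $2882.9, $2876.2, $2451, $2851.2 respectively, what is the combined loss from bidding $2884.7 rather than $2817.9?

$224.9

The deviation costs you only when the competing bid falls strictly between $2817.9 and $2884.7; elsewhere both bids give the same outcome.
$2855.3: truthful payoff $0, deviation payoff −$37.4 → loss $37.4.
$2848.8: truthful payoff $0, deviation payoff −$30.9 → loss $30.9.
$3551.6: outcomes coincide → loss $0.
$2882.9: truthful payoff $0, deviation payoff −$65 → loss $65.
$2876.2: truthful payoff $0, deviation payoff −$58.3 → loss $58.3.
$2451: outcomes coincide → loss $0.
$2851.2: truthful payoff $0, deviation payoff −$33.3 → loss $33.3.
Total loss = $37.4 + $30.9 + $65 + $58.3 + $33.3 = $224.9.
Because the price is fixed by the runner-up's bid, deviating from your value can only change a good outcome into a bad one — never the reverse.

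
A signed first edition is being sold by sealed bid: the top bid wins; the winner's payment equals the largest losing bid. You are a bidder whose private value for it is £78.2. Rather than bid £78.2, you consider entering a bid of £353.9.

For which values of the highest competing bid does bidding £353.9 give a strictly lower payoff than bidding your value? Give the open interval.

(£78.2, £353.9)

If the competing bid is below £78.2, both bids win at the same price — no difference.
If it is above £353.9, both bids lose — no difference.
If it lies strictly between £78.2 and £353.9, bidding your value loses (payoff 0) while bidding £353.9 wins at a price above your value (payoff negative).
So the deviation strictly hurts on the open interval (£78.2, £353.9).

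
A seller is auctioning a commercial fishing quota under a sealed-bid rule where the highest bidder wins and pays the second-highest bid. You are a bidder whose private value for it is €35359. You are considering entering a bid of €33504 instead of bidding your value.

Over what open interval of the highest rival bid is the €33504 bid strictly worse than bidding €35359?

If the competing bid is below €33504, both bids win at the same price — no difference.
If it is above €35359, both bids lose — no difference.
If it lies strictly between €33504 and €35359, bidding your value wins at a price below your value (positive payoff) while bidding €33504 loses (payoff 0).
So the deviation strictly hurts on the open interval (€33504, €35359).
Truthful bidding weakly dominates here: raising your bid can only win items priced above your value, and lowering it can only forfeit items priced below.

(€33504, €35359)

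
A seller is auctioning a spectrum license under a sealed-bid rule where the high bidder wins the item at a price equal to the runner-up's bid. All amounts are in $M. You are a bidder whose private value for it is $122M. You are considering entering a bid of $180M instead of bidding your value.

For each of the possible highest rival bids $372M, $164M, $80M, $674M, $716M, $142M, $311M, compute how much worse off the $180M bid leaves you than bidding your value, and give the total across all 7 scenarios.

The deviation costs you only when the competing bid falls strictly between $122M and $180M; elsewhere both bids give the same outcome.
$372M: outcomes coincide → loss $0M.
$164M: truthful payoff $0M, deviation payoff −$42M → loss $42M.
$80M: outcomes coincide → loss $0M.
$674M: outcomes coincide → loss $0M.
$716M: outcomes coincide → loss $0M.
$142M: truthful payoff $0M, deviation payoff −$20M → loss $20M.
$311M: outcomes coincide → loss $0M.
Total loss = $42M + $20M = $62M.

$62M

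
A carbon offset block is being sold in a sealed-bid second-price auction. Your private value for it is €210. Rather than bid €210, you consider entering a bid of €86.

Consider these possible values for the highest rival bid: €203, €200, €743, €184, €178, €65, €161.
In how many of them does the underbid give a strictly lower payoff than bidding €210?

The deviation hurts exactly when the highest competing bid lies strictly between €86 and €210 — underbidding then forfeits a profitable win.
€203: inside the interval → strictly worse (loss €7).
€200: inside the interval → strictly worse (loss €10).
€743: above both → same outcome either way.
€184: inside the interval → strictly worse (loss €26).
€178: inside the interval → strictly worse (loss €32).
€65: below both → same outcome either way.
€161: inside the interval → strictly worse (loss €49).
Count: 5.

5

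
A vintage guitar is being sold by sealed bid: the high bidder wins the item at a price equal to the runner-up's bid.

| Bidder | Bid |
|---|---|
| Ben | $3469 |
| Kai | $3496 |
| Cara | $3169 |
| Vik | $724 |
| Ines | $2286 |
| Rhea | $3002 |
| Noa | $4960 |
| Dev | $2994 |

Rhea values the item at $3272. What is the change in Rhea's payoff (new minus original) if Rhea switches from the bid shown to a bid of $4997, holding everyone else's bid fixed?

−$1688

The highest bid among the other bidders is $4960; Rhea's bid doesn't change that.
Original bid $3002: Rhea is not highest (top rival bid is $4960); payoff $0.
Alternative bid $4997: Rhea is highest, pays the top rival bid $4960; payoff $3272 − $4960 = −$1688.
Change in payoff = −$1688 − ($0) = −$1688.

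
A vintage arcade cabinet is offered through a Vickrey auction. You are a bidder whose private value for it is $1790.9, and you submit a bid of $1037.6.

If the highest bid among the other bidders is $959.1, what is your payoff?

$831.8

Your bid $1037.6 exceeds the highest competing bid $959.1, so you win.
In a second-price auction the winner pays the second-highest bid, $959.1.
Payoff = value − price = $1790.9 − $959.1 = $831.8.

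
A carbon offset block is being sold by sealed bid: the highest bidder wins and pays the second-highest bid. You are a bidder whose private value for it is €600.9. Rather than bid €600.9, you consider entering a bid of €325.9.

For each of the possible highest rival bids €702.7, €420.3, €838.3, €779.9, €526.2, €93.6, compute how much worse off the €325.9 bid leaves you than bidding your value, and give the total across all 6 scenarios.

€255.3

The deviation costs you only when the competing bid falls strictly between €325.9 and €600.9; elsewhere both bids give the same outcome.
€702.7: outcomes coincide → loss €0.
€420.3: truthful payoff €180.6, deviation payoff €0 → loss €180.6.
€838.3: outcomes coincide → loss €0.
€779.9: outcomes coincide → loss €0.
€526.2: truthful payoff €74.7, deviation payoff €0 → loss €74.7.
€93.6: outcomes coincide → loss €0.
Total loss = €180.6 + €74.7 = €255.3.
Because the price is fixed by the runner-up's bid, deviating from your value can only change a good outcome into a bad one — never the reverse.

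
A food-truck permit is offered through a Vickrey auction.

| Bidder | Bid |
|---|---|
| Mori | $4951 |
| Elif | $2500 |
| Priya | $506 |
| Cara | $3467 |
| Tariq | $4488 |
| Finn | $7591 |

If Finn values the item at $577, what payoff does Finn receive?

−$4374

Highest bid: Finn at $7591, so Finn wins.
Second-highest bid: Mori at $4951 — that is the price the winner pays.
Finn's payoff = value − price = $577 − $4951 = −$4374.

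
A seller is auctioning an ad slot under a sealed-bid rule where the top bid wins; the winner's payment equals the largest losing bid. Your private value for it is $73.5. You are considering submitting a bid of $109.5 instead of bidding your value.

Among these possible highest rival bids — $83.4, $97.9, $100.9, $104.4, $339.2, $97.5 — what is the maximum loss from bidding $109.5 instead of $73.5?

$30.9

$83.4: truthful gives $0, deviation gives −$9.9 → loss $9.9.
$97.9: truthful gives $0, deviation gives −$24.4 → loss $24.4.
$100.9: truthful gives $0, deviation gives −$27.4 → loss $27.4.
$104.4: truthful gives $0, deviation gives −$30.9 → loss $30.9.
$339.2: same outcome either way → loss $0.
$97.5: truthful gives $0, deviation gives −$24 → loss $24.
Maximum loss: $30.9.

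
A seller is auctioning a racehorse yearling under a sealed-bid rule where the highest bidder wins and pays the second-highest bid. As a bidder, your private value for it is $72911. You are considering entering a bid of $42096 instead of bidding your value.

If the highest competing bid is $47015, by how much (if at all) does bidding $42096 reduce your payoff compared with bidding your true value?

$25896

Bidding your value $72911: you win (since $72911 > $47015) and pay $47015. Payoff $25896.
Bidding $42096: you lose. Payoff $0.
The competing bid $47015 lies between your shaded bid and your value, so underbidding forfeits an item you could have won at a profitable price.
Loss from deviating = $25896 − ($0) = $25896.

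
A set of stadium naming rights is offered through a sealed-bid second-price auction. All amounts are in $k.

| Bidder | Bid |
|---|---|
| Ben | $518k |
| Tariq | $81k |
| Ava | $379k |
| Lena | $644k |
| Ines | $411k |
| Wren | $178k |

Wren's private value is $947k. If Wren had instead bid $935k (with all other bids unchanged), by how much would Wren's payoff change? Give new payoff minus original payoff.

The highest bid among the other bidders is $644k; Wren's bid doesn't change that.
Original bid $178k: Wren is not highest (top rival bid is $644k); payoff $0k.
Alternative bid $935k: Wren is highest, pays the top rival bid $644k; payoff $947k − $644k = $303k.
Change in payoff = $303k − ($0k) = $303k.

$303k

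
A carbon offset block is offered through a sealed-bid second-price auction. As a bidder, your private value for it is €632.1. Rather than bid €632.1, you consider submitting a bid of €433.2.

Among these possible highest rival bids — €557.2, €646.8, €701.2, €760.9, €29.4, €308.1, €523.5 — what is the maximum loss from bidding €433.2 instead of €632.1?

€557.2: truthful gives €74.9, deviation gives €0 → loss €74.9.
€646.8: same outcome either way → loss €0.
€701.2: same outcome either way → loss €0.
€760.9: same outcome either way → loss €0.
€29.4: same outcome either way → loss €0.
€308.1: same outcome either way → loss €0.
€523.5: truthful gives €108.6, deviation gives €0 → loss €108.6.
Maximum loss: €108.6.

€108.6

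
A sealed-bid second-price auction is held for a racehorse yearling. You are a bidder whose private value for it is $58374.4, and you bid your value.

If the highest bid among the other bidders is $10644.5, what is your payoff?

Your bid $58374.4 exceeds the highest competing bid $10644.5, so you win.
In a second-price auction the winner pays the second-highest bid, $10644.5.
Payoff = value − price = $58374.4 − $10644.5 = $47729.9.

$47729.9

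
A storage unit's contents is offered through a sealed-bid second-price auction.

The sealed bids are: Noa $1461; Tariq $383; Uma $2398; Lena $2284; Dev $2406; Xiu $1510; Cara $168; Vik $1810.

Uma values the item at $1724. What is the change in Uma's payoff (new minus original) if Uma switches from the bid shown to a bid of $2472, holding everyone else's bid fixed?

The highest bid among the other bidders is $2406; Uma's bid doesn't change that.
Original bid $2398: Uma is not highest (top rival bid is $2406); payoff $0.
Alternative bid $2472: Uma is highest, pays the top rival bid $2406; payoff $1724 − $2406 = −$682.
Change in payoff = −$682 − ($0) = −$682.

−$682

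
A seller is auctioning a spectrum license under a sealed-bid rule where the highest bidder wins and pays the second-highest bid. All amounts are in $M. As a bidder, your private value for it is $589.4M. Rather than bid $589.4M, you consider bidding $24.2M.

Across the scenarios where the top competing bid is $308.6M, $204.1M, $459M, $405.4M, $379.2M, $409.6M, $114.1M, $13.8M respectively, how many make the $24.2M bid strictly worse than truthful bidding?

7

The deviation hurts exactly when the highest competing bid lies strictly between $24.2M and $589.4M — underbidding then forfeits a profitable win.
$308.6M: inside the interval → strictly worse (loss $280.8M).
$204.1M: inside the interval → strictly worse (loss $385.3M).
$459M: inside the interval → strictly worse (loss $130.4M).
$405.4M: inside the interval → strictly worse (loss $184M).
$379.2M: inside the interval → strictly worse (loss $210.2M).
$409.6M: inside the interval → strictly worse (loss $179.8M).
$114.1M: inside the interval → strictly worse (loss $475.3M).
$13.8M: below both → same outcome either way.
Count: 7.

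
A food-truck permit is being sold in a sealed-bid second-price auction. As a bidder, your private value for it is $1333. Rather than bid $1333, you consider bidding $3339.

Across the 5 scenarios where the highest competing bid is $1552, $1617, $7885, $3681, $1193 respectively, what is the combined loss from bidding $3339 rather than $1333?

The deviation costs you only when the competing bid falls strictly between $1333 and $3339; elsewhere both bids give the same outcome.
$1552: truthful payoff $0, deviation payoff −$219 → loss $219.
$1617: truthful payoff $0, deviation payoff −$284 → loss $284.
$7885: outcomes coincide → loss $0.
$3681: outcomes coincide → loss $0.
$1193: outcomes coincide → loss $0.
Total loss = $219 + $284 = $503.
Truthful bidding weakly dominates here: raising your bid can only win items priced above your value, and lowering it can only forfeit items priced below.

$503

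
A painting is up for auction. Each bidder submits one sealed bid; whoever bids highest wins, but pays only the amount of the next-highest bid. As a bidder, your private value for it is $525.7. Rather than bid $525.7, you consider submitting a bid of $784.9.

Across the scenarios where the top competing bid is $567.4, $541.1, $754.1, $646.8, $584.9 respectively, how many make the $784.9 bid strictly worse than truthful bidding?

The deviation hurts exactly when the highest competing bid lies strictly between $525.7 and $784.9 — overbidding then wins at a price above your value.
$567.4: inside the interval → strictly worse (loss $41.7).
$541.1: inside the interval → strictly worse (loss $15.4).
$754.1: inside the interval → strictly worse (loss $228.4).
$646.8: inside the interval → strictly worse (loss $121.1).
$584.9: inside the interval → strictly worse (loss $59.2).
Count: 5.

5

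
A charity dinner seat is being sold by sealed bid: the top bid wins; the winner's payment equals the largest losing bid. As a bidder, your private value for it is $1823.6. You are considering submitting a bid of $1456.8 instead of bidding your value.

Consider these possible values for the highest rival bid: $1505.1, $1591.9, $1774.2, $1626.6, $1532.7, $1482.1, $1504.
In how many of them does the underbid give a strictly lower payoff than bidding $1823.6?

7

The deviation hurts exactly when the highest competing bid lies strictly between $1456.8 and $1823.6 — underbidding then forfeits a profitable win.
$1505.1: inside the interval → strictly worse (loss $318.5).
$1591.9: inside the interval → strictly worse (loss $231.7).
$1774.2: inside the interval → strictly worse (loss $49.4).
$1626.6: inside the interval → strictly worse (loss $197).
$1532.7: inside the interval → strictly worse (loss $290.9).
$1482.1: inside the interval → strictly worse (loss $341.5).
$1504: inside the interval → strictly worse (loss $319.6).
Count: 7.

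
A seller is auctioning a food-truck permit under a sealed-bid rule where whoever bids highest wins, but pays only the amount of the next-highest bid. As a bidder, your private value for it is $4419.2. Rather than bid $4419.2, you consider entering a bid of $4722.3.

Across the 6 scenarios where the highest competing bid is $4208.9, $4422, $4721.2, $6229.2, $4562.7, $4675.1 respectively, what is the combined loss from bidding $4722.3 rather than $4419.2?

$704.2

The deviation costs you only when the competing bid falls strictly between $4419.2 and $4722.3; elsewhere both bids give the same outcome.
$4208.9: outcomes coincide → loss $0.
$4422: truthful payoff $0, deviation payoff −$2.8 → loss $2.8.
$4721.2: truthful payoff $0, deviation payoff −$302 → loss $302.
$6229.2: outcomes coincide → loss $0.
$4562.7: truthful payoff $0, deviation payoff −$143.5 → loss $143.5.
$4675.1: truthful payoff $0, deviation payoff −$255.9 → loss $255.9.
Total loss = $2.8 + $302 + $143.5 + $255.9 = $704.2.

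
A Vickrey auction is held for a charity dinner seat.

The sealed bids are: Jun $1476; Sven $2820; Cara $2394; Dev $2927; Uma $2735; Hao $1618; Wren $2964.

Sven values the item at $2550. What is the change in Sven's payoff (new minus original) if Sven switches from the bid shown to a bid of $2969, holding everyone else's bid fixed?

−$414

The highest bid among the other bidders is $2964; Sven's bid doesn't change that.
Original bid $2820: Sven is not highest (top rival bid is $2964); payoff $0.
Alternative bid $2969: Sven is highest, pays the top rival bid $2964; payoff $2550 − $2964 = −$414.
Change in payoff = −$414 − ($0) = −$414.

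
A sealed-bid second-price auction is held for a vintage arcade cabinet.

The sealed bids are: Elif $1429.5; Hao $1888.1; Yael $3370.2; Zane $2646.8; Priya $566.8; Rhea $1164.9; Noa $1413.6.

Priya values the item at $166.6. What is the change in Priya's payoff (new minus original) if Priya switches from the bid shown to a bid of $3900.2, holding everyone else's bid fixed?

−$3203.6

The highest bid among the other bidders is $3370.2; Priya's bid doesn't change that.
Original bid $566.8: Priya is not highest (top rival bid is $3370.2); payoff $0.
Alternative bid $3900.2: Priya is highest, pays the top rival bid $3370.2; payoff $166.6 − $3370.2 = −$3203.6.
Change in payoff = −$3203.6 − ($0) = −$3203.6.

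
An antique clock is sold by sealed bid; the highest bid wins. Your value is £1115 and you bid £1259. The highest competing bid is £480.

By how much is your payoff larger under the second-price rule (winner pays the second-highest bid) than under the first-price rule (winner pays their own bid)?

£779

You have the highest bid, so you win under either rule.
Second-price: pay £480 → payoff £635.
First-price: pay your own bid £1259 → payoff −£144.
Difference = £635 − (−£144) = £779.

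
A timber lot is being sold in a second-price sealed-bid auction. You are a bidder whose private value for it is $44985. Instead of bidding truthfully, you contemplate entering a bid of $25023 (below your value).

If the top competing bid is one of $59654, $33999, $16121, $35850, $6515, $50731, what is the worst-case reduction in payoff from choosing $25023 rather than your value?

$59654: same outcome either way → loss $0.
$33999: truthful gives $10986, deviation gives $0 → loss $10986.
$16121: same outcome either way → loss $0.
$35850: truthful gives $9135, deviation gives $0 → loss $9135.
$6515: same outcome either way → loss $0.
$50731: same outcome either way → loss $0.
Maximum loss: $10986.

$10986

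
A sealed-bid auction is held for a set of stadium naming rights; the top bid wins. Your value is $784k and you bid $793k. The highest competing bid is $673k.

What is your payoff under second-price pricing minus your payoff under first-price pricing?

You have the highest bid, so you win under either rule.
Second-price: pay $673k → payoff $111k.
First-price: pay your own bid $793k → payoff −$9k.
Difference = $111k − (−$9k) = $120k.

$120k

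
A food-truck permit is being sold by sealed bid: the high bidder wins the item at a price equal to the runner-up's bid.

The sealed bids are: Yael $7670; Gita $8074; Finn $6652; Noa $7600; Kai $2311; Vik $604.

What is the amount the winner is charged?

$7670

Highest bid: Gita at $8074, so Gita wins.
Second-highest bid: Yael at $7670 — that is the price the winner pays.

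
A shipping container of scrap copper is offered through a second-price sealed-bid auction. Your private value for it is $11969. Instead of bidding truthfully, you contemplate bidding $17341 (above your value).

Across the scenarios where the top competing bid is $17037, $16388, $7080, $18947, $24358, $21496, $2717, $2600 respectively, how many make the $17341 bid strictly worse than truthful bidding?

The deviation hurts exactly when the highest competing bid lies strictly between $11969 and $17341 — overbidding then wins at a price above your value.
$17037: inside the interval → strictly worse (loss $5068).
$16388: inside the interval → strictly worse (loss $4419).
$7080: below both → same outcome either way.
$18947: above both → same outcome either way.
$24358: above both → same outcome either way.
$21496: above both → same outcome either way.
$2717: below both → same outcome either way.
$2600: below both → same outcome either way.
Count: 2.

2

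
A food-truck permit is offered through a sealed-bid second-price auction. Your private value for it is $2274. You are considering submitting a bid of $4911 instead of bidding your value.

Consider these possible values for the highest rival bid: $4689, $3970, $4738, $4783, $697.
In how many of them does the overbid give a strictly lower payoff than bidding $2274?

4

The deviation hurts exactly when the highest competing bid lies strictly between $2274 and $4911 — overbidding then wins at a price above your value.
$4689: inside the interval → strictly worse (loss $2415).
$3970: inside the interval → strictly worse (loss $1696).
$4738: inside the interval → strictly worse (loss $2464).
$4783: inside the interval → strictly worse (loss $2509).
$697: below both → same outcome either way.
Count: 4.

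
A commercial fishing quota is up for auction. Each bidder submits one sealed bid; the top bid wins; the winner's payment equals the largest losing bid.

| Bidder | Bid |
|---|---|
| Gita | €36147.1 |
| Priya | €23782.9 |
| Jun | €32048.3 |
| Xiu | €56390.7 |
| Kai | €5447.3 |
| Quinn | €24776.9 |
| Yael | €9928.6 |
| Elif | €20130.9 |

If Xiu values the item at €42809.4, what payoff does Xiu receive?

Highest bid: Xiu at €56390.7, so Xiu wins.
Second-highest bid: Gita at €36147.1 — that is the price the winner pays.
Xiu's payoff = value − price = €42809.4 − €36147.1 = €6662.3.

€6662.3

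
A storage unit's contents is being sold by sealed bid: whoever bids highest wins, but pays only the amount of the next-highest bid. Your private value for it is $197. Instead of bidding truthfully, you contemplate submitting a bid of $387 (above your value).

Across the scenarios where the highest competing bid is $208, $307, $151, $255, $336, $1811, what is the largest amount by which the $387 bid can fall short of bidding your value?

$139

$208: truthful gives $0, deviation gives −$11 → loss $11.
$307: truthful gives $0, deviation gives −$110 → loss $110.
$151: same outcome either way → loss $0.
$255: truthful gives $0, deviation gives −$58 → loss $58.
$336: truthful gives $0, deviation gives −$139 → loss $139.
$1811: same outcome either way → loss $0.
Maximum loss: $139.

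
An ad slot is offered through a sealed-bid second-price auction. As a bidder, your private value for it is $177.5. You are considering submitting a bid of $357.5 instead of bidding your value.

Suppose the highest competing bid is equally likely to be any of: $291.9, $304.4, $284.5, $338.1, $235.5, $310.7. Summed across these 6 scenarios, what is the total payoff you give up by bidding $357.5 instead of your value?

The deviation costs you only when the competing bid falls strictly between $177.5 and $357.5; elsewhere both bids give the same outcome.
$291.9: truthful payoff $0, deviation payoff −$114.4 → loss $114.4.
$304.4: truthful payoff $0, deviation payoff −$126.9 → loss $126.9.
$284.5: truthful payoff $0, deviation payoff −$107 → loss $107.
$338.1: truthful payoff $0, deviation payoff −$160.6 → loss $160.6.
$235.5: truthful payoff $0, deviation payoff −$58 → loss $58.
$310.7: truthful payoff $0, deviation payoff −$133.2 → loss $133.2.
Total loss = $114.4 + $126.9 + $107 + $160.6 + $58 + $133.2 = $700.1.
Because the price is fixed by the runner-up's bid, deviating from your value can only change a good outcome into a bad one — never the reverse.

$700.1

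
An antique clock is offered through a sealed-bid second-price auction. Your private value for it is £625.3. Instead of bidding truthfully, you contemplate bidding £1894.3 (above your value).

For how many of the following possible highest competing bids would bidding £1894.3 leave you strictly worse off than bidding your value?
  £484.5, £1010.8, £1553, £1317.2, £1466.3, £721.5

5

The deviation hurts exactly when the highest competing bid lies strictly between £625.3 and £1894.3 — overbidding then wins at a price above your value.
£484.5: below both → same outcome either way.
£1010.8: inside the interval → strictly worse (loss £385.5).
£1553: inside the interval → strictly worse (loss £927.7).
£1317.2: inside the interval → strictly worse (loss £691.9).
£1466.3: inside the interval → strictly worse (loss £841).
£721.5: inside the interval → strictly worse (loss £96.2).
Count: 5.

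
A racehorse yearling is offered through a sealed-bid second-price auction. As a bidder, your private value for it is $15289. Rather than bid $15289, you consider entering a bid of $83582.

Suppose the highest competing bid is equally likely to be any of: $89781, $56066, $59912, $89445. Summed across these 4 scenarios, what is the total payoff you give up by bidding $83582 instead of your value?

$85400

The deviation costs you only when the competing bid falls strictly between $15289 and $83582; elsewhere both bids give the same outcome.
$89781: outcomes coincide → loss $0.
$56066: truthful payoff $0, deviation payoff −$40777 → loss $40777.
$59912: truthful payoff $0, deviation payoff −$44623 → loss $44623.
$89445: outcomes coincide → loss $0.
Total loss = $40777 + $44623 = $85400.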